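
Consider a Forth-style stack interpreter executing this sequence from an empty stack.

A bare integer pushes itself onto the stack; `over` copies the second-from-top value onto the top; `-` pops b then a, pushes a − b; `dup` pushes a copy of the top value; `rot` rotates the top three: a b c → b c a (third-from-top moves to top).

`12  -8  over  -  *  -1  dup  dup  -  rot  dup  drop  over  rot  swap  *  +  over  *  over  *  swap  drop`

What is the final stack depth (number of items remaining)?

1

12   : [12]
-8   : [12, -8]
over : [12, -8, 12]
-    : [12, -20]
*    : [-240]
-1   : [-240, -1]
dup  : [-240, -1, -1]
dup  : [-240, -1, -1, -1]
-    : [-240, -1, 0]
rot  : [-1, 0, -240]
dup  : [-1, 0, -240, -240]
drop : [-1, 0, -240]
over : [-1, 0, -240, 0]
rot  : [-1, -240, 0, 0]
swap : [-1, -240, 0, 0]
*    : [-1, -240, 0]
+    : [-1, -240]
over : [-1, -240, -1]
*    : [-1, 240]
over : [-1, 240, -1]
*    : [-1, -240]
swap : [-240, -1]
drop : [-240]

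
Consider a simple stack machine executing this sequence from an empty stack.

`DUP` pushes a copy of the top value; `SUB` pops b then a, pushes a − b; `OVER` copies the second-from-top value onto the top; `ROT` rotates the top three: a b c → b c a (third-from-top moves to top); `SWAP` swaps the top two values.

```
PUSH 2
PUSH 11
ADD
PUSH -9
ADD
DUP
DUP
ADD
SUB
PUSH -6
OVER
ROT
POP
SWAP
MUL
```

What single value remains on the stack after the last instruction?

PUSH 2  : [2]
PUSH 11 : [2, 11]
ADD     : [13]
PUSH -9 : [13, -9]
ADD     : [4]
DUP     : [4, 4]
DUP     : [4, 4, 4]
ADD     : [4, 8]
SUB     : [-4]
PUSH -6 : [-4, -6]
OVER    : [-4, -6, -4]
ROT     : [-6, -4, -4]
POP     : [-6, -4]
SWAP    : [-4, -6]
MUL     : [24]

24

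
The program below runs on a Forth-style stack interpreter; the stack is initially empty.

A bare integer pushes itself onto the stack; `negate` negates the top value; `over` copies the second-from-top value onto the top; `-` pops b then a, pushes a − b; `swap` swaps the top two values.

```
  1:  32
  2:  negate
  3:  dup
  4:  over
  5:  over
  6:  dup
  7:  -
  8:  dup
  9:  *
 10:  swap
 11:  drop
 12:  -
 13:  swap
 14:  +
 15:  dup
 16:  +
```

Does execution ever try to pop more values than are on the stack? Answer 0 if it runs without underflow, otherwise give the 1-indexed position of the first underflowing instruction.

32     -> 32
negate -> -32
dup    -> -32 -32
over   -> -32 -32 -32
over   -> -32 -32 -32 -32
dup    -> -32 -32 -32 -32 -32
-      -> -32 -32 -32 0
dup    -> -32 -32 -32 0 0
*      -> -32 -32 -32 0
swap   -> -32 -32 0 -32
drop   -> -32 -32 0
-      -> -32 -32
swap   -> -32 -32
+      -> -64
dup    -> -64 -64
+      -> -128

0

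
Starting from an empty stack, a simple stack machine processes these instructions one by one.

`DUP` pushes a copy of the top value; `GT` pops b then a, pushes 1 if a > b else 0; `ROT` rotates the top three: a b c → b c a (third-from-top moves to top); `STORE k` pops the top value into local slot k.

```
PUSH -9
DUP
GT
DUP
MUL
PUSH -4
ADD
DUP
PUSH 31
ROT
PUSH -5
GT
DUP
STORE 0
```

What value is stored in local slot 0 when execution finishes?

PUSH -9 : [-9]
DUP     : [-9, -9]
GT      : [0]
DUP     : [0, 0]
MUL     : [0]
PUSH -4 : [0, -4]
ADD     : [-4]
DUP     : [-4, -4]
PUSH 31 : [-4, -4, 31]
ROT     : [-4, 31, -4]
PUSH -5 : [-4, 31, -4, -5]
GT      : [-4, 31, 1]
DUP     : [-4, 31, 1, 1]
STORE 0 : [-4, 31, 1]

1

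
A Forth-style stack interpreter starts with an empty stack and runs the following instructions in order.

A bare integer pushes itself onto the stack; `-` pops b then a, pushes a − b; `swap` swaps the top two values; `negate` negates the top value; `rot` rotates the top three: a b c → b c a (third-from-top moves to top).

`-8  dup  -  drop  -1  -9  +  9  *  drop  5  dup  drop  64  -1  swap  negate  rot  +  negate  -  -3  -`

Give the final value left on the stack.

-57

-8     -> -8
dup    -> -8 -8
-      -> 0
drop   -> (empty)
-1     -> -1
-9     -> -1 -9
+      -> -10
9      -> -10 9
*      -> -90
drop   -> (empty)
5      -> 5
dup    -> 5 5
drop   -> 5
64     -> 5 64
-1     -> 5 64 -1
swap   -> 5 -1 64
negate -> 5 -1 -64
rot    -> -1 -64 5
+      -> -1 -59
negate -> -1 59
-      -> -60
-3     -> -60 -3
-      -> -57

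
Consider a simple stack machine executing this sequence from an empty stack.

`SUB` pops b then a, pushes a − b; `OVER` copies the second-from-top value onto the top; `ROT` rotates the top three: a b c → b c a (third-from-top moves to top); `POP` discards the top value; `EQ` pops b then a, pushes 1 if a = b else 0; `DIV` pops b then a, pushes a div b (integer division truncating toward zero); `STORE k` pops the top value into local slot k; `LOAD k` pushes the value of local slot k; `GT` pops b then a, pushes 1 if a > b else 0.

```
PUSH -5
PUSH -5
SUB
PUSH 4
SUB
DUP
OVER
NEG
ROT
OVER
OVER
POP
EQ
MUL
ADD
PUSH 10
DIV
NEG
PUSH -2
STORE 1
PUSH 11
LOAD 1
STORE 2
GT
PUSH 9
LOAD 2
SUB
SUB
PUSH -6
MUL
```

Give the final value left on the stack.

66

PUSH -5 : [-5]
PUSH -5 : [-5, -5]
SUB     : [0]
PUSH 4  : [0, 4]
SUB     : [-4]
DUP     : [-4, -4]
OVER    : [-4, -4, -4]
NEG     : [-4, -4, 4]
ROT     : [-4, 4, -4]
OVER    : [-4, 4, -4, 4]
OVER    : [-4, 4, -4, 4, -4]
POP     : [-4, 4, -4, 4]
EQ      : [-4, 4, 0]
MUL     : [-4, 0]
ADD     : [-4]
PUSH 10 : [-4, 10]
DIV     : [0]
NEG     : [0]
PUSH -2 : [0, -2]
STORE 1 : [0]
PUSH 11 : [0, 11]
LOAD 1  : [0, 11, -2]
STORE 2 : [0, 11]
GT      : [0]
PUSH 9  : [0, 9]
LOAD 2  : [0, 9, -2]
SUB     : [0, 11]
SUB     : [-11]
PUSH -6 : [-11, -6]
MUL     : [66]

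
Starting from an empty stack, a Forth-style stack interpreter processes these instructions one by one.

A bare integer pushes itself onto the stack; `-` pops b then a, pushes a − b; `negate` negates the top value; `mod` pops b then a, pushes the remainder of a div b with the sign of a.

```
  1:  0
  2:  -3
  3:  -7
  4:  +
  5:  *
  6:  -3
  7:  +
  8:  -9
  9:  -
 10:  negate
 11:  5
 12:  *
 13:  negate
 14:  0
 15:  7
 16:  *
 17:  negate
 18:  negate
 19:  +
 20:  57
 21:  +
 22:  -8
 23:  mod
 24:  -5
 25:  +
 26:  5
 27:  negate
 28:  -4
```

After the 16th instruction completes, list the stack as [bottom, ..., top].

0      -> 0
-3     -> 0 -3
-7     -> 0 -3 -7
+      -> 0 -10
*      -> 0
-3     -> 0 -3
+      -> -3
-9     -> -3 -9
-      -> 6
negate -> -6
5      -> -6 5
*      -> -30
negate -> 30
0      -> 30 0
7      -> 30 0 7
*      -> 30 0

[30, 0]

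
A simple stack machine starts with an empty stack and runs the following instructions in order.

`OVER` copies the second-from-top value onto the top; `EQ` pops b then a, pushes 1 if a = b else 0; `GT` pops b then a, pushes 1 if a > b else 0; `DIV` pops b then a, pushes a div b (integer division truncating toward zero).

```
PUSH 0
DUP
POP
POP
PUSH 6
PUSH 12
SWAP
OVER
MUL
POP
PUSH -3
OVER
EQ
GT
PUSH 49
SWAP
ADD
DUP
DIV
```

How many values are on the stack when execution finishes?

1

PUSH 0  → 0
DUP     → 0 0
POP     → 0
POP     → (empty)
PUSH 6  → 6
PUSH 12 → 6 12
SWAP    → 12 6
OVER    → 12 6 12
MUL     → 12 72
POP     → 12
PUSH -3 → 12 -3
OVER    → 12 -3 12
EQ      → 12 0
GT      → 1
PUSH 49 → 1 49
SWAP    → 49 1
ADD     → 50
DUP     → 50 50
DIV     → 1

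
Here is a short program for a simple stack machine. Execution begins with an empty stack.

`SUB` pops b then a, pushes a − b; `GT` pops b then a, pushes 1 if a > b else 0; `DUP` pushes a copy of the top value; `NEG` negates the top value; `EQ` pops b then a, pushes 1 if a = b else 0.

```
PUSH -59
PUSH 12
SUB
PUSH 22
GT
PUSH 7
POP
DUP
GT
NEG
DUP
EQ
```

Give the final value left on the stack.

PUSH -59  -59
PUSH 12   -59 12
SUB       -71
PUSH 22   -71 22
GT        0
PUSH 7    0 7
POP       0
DUP       0 0
GT        0
NEG       0
DUP       0 0
EQ        1

1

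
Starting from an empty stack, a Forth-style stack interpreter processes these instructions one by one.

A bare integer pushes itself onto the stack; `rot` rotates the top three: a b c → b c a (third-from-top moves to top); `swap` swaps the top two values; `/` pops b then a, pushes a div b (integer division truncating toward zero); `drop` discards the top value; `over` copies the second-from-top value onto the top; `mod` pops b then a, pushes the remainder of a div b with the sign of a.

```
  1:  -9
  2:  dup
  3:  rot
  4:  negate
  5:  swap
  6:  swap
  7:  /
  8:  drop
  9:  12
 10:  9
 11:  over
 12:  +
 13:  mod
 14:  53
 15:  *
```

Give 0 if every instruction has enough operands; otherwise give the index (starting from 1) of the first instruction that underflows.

-9   -9
dup  -9 -9
rot  — needs 3 operands, stack has 2 → underflow

3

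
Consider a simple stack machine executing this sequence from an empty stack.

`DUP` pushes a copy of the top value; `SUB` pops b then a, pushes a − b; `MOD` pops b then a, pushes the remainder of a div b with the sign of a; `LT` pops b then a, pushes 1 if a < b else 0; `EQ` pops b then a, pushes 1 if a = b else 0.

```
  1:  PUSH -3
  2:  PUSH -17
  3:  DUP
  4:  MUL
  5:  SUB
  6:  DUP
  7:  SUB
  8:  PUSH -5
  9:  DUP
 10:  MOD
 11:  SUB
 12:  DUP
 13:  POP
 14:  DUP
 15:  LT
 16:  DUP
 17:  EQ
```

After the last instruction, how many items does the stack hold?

1

PUSH -3   [-3]
PUSH -17  [-3, -17]
DUP       [-3, -17, -17]
MUL       [-3, 289]
SUB       [-292]
DUP       [-292, -292]
SUB       [0]
PUSH -5   [0, -5]
DUP       [0, -5, -5]
MOD       [0, 0]
SUB       [0]
DUP       [0, 0]
POP       [0]
DUP       [0, 0]
LT        [0]
DUP       [0, 0]
EQ        [1]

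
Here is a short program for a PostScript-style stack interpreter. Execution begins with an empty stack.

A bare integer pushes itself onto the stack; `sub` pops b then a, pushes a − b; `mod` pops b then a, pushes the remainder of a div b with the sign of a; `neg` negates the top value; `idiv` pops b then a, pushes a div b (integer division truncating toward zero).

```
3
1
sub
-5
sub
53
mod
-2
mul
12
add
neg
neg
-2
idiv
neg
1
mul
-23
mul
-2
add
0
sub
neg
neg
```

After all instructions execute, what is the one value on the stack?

3    → 3
1    → 3 1
sub  → 2
-5   → 2 -5
sub  → 7
53   → 7 53
mod  → 7
-2   → 7 -2
mul  → -14
12   → -14 12
add  → -2
neg  → 2
neg  → -2
-2   → -2 -2
idiv → 1
neg  → -1
1    → -1 1
mul  → -1
-23  → -1 -23
mul  → 23
-2   → 23 -2
add  → 21
0    → 21 0
sub  → 21
neg  → -21
neg  → 21

21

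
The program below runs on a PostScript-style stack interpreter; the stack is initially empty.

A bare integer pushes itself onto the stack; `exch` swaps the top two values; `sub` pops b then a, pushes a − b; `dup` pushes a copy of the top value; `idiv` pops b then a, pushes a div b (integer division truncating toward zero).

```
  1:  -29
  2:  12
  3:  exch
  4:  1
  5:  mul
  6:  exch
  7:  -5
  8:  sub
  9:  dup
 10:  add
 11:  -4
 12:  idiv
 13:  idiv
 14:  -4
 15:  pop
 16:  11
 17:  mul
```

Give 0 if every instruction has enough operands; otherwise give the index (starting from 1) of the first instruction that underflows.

-29  : [-29]
12   : [-29, 12]
exch : [12, -29]
1    : [12, -29, 1]
mul  : [12, -29]
exch : [-29, 12]
-5   : [-29, 12, -5]
sub  : [-29, 17]
dup  : [-29, 17, 17]
add  : [-29, 34]
-4   : [-29, 34, -4]
idiv : [-29, -8]
idiv : [3]
-4   : [3, -4]
pop  : [3]
11   : [3, 11]
mul  : [33]

0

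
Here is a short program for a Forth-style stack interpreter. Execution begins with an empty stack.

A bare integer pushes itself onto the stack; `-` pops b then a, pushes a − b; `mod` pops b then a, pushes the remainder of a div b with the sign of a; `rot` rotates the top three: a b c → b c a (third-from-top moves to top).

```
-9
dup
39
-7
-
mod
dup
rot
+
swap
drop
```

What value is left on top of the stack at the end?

-9   : -9
dup  : -9 -9
39   : -9 -9 39
-7   : -9 -9 39 -7
-    : -9 -9 46
mod  : -9 -9
dup  : -9 -9 -9
rot  : -9 -9 -9
+    : -9 -18
swap : -18 -9
drop : -18

-18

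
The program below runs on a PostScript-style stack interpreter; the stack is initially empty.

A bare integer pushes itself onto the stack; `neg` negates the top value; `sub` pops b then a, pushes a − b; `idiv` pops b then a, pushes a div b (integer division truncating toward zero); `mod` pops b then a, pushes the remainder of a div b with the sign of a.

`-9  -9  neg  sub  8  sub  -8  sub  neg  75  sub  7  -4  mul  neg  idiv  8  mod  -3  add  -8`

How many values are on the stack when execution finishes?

-9    -9
-9    -9 -9
neg   -9 9
sub   -18
8     -18 8
sub   -26
-8    -26 -8
sub   -18
neg   18
75    18 75
sub   -57
7     -57 7
-4    -57 7 -4
mul   -57 -28
neg   -57 28
idiv  -2
8     -2 8
mod   -2
-3    -2 -3
add   -5
-8    -5 -8

2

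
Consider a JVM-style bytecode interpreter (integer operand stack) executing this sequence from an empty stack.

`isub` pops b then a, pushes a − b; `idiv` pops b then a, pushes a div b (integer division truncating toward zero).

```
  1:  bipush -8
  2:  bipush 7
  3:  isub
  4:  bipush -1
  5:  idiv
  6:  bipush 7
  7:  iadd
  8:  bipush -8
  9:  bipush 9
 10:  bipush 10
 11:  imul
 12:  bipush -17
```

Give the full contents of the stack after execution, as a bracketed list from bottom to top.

[22, -8, 90, -17]

bipush -8  → -8
bipush 7   → -8 7
isub       → -15
bipush -1  → -15 -1
idiv       → 15
bipush 7   → 15 7
iadd       → 22
bipush -8  → 22 -8
bipush 9   → 22 -8 9
bipush 10  → 22 -8 9 10
imul       → 22 -8 90
bipush -17 → 22 -8 90 -17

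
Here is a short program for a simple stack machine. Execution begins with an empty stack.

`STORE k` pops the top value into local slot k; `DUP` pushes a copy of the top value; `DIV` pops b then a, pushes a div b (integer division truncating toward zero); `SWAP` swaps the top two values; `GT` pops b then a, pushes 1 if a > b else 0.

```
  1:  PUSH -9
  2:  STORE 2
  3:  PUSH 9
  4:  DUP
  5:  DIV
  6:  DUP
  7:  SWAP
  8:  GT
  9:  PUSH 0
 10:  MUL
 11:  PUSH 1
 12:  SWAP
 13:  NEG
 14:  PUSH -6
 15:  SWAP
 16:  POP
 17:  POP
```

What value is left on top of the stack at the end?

PUSH -9 : -9
STORE 2 : (empty)
PUSH 9  : 9
DUP     : 9 9
DIV     : 1
DUP     : 1 1
SWAP    : 1 1
GT      : 0
PUSH 0  : 0 0
MUL     : 0
PUSH 1  : 0 1
SWAP    : 1 0
NEG     : 1 0
PUSH -6 : 1 0 -6
SWAP    : 1 -6 0
POP     : 1 -6
POP     : 1

1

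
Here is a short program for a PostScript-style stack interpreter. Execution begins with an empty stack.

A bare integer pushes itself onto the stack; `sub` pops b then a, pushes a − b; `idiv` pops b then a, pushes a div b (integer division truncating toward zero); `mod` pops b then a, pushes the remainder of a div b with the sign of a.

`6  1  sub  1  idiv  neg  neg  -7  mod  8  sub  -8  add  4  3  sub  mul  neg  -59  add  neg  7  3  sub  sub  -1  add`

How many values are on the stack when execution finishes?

6    -> [6]
1    -> [6, 1]
sub  -> [5]
1    -> [5, 1]
idiv -> [5]
neg  -> [-5]
neg  -> [5]
-7   -> [5, -7]
mod  -> [5]
8    -> [5, 8]
sub  -> [-3]
-8   -> [-3, -8]
add  -> [-11]
4    -> [-11, 4]
3    -> [-11, 4, 3]
sub  -> [-11, 1]
mul  -> [-11]
neg  -> [11]
-59  -> [11, -59]
add  -> [-48]
neg  -> [48]
7    -> [48, 7]
3    -> [48, 7, 3]
sub  -> [48, 4]
sub  -> [44]
-1   -> [44, -1]
add  -> [43]

1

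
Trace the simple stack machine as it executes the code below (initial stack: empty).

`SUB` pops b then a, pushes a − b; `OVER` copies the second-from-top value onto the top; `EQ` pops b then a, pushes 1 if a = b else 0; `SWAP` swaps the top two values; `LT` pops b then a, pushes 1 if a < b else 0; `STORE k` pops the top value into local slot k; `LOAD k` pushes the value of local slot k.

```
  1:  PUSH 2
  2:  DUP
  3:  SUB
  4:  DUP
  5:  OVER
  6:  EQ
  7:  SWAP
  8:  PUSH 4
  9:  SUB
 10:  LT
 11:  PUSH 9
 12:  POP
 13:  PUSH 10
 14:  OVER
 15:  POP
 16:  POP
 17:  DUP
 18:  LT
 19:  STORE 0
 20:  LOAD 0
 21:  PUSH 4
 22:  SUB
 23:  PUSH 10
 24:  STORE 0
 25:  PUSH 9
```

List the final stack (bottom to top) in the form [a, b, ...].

PUSH 2   2
DUP      2 2
SUB      0
DUP      0 0
OVER     0 0 0
EQ       0 1
SWAP     1 0
PUSH 4   1 0 4
SUB      1 -4
LT       0
PUSH 9   0 9
POP      0
PUSH 10  0 10
OVER     0 10 0
POP      0 10
POP      0
DUP      0 0
LT       0
STORE 0  (empty)
LOAD 0   0
PUSH 4   0 4
SUB      -4
PUSH 10  -4 10
STORE 0  -4
PUSH 9   -4 9

[-4, 9]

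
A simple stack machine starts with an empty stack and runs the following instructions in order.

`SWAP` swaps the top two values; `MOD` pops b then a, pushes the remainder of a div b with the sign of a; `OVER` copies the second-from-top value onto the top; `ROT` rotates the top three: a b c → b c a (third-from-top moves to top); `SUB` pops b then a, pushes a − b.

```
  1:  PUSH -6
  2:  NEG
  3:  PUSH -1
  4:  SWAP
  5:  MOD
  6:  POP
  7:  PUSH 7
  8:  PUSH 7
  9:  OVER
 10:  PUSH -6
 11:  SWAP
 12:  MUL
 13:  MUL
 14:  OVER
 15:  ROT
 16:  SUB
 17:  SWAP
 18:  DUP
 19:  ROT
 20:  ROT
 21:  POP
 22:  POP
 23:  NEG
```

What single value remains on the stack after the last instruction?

PUSH -6 -> [-6]
NEG     -> [6]
PUSH -1 -> [6, -1]
SWAP    -> [-1, 6]
MOD     -> [-1]
POP     -> []
PUSH 7  -> [7]
PUSH 7  -> [7, 7]
OVER    -> [7, 7, 7]
PUSH -6 -> [7, 7, 7, -6]
SWAP    -> [7, 7, -6, 7]
MUL     -> [7, 7, -42]
MUL     -> [7, -294]
OVER    -> [7, -294, 7]
ROT     -> [-294, 7, 7]
SUB     -> [-294, 0]
SWAP    -> [0, -294]
DUP     -> [0, -294, -294]
ROT     -> [-294, -294, 0]
ROT     -> [-294, 0, -294]
POP     -> [-294, 0]
POP     -> [-294]
NEG     -> [294]

294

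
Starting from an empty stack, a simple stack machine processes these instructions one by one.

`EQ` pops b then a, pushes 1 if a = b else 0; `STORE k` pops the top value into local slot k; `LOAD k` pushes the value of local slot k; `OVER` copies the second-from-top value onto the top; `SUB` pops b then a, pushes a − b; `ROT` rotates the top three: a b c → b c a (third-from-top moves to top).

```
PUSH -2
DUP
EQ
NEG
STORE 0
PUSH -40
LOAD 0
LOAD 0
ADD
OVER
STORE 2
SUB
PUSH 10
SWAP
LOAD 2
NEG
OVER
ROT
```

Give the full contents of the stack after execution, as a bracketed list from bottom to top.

[10, 40, -38, -38]

PUSH -2   -2
DUP       -2 -2
EQ        1
NEG       -1
STORE 0   (empty)
PUSH -40  -40
LOAD 0    -40 -1
LOAD 0    -40 -1 -1
ADD       -40 -2
OVER      -40 -2 -40
STORE 2   -40 -2
SUB       -38
PUSH 10   -38 10
SWAP      10 -38
LOAD 2    10 -38 -40
NEG       10 -38 40
OVER      10 -38 40 -38
ROT       10 40 -38 -38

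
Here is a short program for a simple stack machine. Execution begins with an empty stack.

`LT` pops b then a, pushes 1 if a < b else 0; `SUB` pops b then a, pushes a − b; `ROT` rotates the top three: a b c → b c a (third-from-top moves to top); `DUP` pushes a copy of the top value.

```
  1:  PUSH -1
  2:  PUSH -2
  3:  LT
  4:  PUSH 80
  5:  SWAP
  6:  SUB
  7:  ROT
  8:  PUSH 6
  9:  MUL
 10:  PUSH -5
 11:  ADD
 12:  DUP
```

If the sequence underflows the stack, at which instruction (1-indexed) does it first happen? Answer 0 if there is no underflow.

PUSH -1 : -1
PUSH -2 : -1 -2
LT      : 0
PUSH 80 : 0 80
SWAP    : 80 0
SUB     : 80
ROT  — needs 3 operands, stack has 1 → underflow

7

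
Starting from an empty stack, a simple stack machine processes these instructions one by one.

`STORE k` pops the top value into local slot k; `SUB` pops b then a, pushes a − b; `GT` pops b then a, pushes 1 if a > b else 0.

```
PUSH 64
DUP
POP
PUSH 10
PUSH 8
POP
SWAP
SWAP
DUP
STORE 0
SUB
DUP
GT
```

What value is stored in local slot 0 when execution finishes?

PUSH 64 → 64
DUP     → 64 64
POP     → 64
PUSH 10 → 64 10
PUSH 8  → 64 10 8
POP     → 64 10
SWAP    → 10 64
SWAP    → 64 10
DUP     → 64 10 10
STORE 0 → 64 10
SUB     → 54
DUP     → 54 54
GT      → 0

10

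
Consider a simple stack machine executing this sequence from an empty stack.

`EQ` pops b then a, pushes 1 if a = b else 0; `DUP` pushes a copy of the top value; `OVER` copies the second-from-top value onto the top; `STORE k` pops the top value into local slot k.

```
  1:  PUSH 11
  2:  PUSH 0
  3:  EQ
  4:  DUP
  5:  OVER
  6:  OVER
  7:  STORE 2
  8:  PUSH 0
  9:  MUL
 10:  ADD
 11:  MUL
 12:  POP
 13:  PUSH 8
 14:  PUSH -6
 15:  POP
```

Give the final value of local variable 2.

0

PUSH 11  11
PUSH 0   11 0
EQ       0
DUP      0 0
OVER     0 0 0
OVER     0 0 0 0
STORE 2  0 0 0
PUSH 0   0 0 0 0
MUL      0 0 0
ADD      0 0
MUL      0
POP      (empty)
PUSH 8   8
PUSH -6  8 -6
POP      8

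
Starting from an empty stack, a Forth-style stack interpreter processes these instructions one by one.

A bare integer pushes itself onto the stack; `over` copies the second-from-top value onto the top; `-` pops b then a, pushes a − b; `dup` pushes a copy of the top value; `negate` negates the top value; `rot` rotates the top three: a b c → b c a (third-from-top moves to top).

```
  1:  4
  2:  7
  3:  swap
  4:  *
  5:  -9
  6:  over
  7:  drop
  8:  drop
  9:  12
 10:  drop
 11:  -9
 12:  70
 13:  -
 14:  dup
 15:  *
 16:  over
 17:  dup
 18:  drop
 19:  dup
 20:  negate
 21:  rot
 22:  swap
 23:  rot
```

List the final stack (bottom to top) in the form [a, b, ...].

4      : [4]
7      : [4, 7]
swap   : [7, 4]
*      : [28]
-9     : [28, -9]
over   : [28, -9, 28]
drop   : [28, -9]
drop   : [28]
12     : [28, 12]
drop   : [28]
-9     : [28, -9]
70     : [28, -9, 70]
-      : [28, -79]
dup    : [28, -79, -79]
*      : [28, 6241]
over   : [28, 6241, 28]
dup    : [28, 6241, 28, 28]
drop   : [28, 6241, 28]
dup    : [28, 6241, 28, 28]
negate : [28, 6241, 28, -28]
rot    : [28, 28, -28, 6241]
swap   : [28, 28, 6241, -28]
rot    : [28, 6241, -28, 28]

[28, 6241, -28, 28]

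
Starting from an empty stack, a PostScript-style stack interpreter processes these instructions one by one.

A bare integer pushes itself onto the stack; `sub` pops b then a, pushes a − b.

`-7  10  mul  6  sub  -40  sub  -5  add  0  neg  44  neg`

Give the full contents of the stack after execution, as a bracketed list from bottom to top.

[-41, 0, -44]

-7  : [-7]
10  : [-7, 10]
mul : [-70]
6   : [-70, 6]
sub : [-76]
-40 : [-76, -40]
sub : [-36]
-5  : [-36, -5]
add : [-41]
0   : [-41, 0]
neg : [-41, 0]
44  : [-41, 0, 44]
neg : [-41, 0, -44]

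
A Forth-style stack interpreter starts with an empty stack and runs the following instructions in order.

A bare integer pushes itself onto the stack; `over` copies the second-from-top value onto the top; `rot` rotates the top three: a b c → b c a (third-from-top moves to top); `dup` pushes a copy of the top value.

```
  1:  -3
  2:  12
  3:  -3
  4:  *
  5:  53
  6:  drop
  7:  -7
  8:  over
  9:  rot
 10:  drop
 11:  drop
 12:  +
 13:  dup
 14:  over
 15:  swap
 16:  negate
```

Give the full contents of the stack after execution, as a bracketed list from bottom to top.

[-10, -10, 10]

-3     -> [-3]
12     -> [-3, 12]
-3     -> [-3, 12, -3]
*      -> [-3, -36]
53     -> [-3, -36, 53]
drop   -> [-3, -36]
-7     -> [-3, -36, -7]
over   -> [-3, -36, -7, -36]
rot    -> [-3, -7, -36, -36]
drop   -> [-3, -7, -36]
drop   -> [-3, -7]
+      -> [-10]
dup    -> [-10, -10]
over   -> [-10, -10, -10]
swap   -> [-10, -10, -10]
negate -> [-10, -10, 10]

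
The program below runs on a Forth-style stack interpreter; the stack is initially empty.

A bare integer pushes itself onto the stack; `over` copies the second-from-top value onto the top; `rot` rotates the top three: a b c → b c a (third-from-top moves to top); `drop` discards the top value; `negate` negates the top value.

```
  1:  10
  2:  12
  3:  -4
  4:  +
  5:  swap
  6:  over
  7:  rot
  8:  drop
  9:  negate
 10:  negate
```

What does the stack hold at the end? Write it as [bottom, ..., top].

[10, 8]

10      10
12      10 12
-4      10 12 -4
+       10 8
swap    8 10
over    8 10 8
rot     10 8 8
drop    10 8
negate  10 -8
negate  10 8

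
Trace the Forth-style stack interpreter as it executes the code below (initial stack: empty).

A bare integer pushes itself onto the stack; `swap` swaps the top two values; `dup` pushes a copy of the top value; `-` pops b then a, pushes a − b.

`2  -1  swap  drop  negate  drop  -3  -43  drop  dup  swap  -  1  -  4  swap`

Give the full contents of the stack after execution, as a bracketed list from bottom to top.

2      -> [2]
-1     -> [2, -1]
swap   -> [-1, 2]
drop   -> [-1]
negate -> [1]
drop   -> []
-3     -> [-3]
-43    -> [-3, -43]
drop   -> [-3]
dup    -> [-3, -3]
swap   -> [-3, -3]
-      -> [0]
1      -> [0, 1]
-      -> [-1]
4      -> [-1, 4]
swap   -> [4, -1]

[4, -1]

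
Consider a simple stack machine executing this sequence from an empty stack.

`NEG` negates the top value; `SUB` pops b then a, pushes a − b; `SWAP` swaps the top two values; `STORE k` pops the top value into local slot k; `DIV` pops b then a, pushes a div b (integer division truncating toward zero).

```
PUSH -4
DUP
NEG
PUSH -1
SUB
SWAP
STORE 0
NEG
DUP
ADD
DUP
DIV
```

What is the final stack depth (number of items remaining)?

1

PUSH -4  -4
DUP      -4 -4
NEG      -4 4
PUSH -1  -4 4 -1
SUB      -4 5
SWAP     5 -4
STORE 0  5
NEG      -5
DUP      -5 -5
ADD      -10
DUP      -10 -10
DIV      1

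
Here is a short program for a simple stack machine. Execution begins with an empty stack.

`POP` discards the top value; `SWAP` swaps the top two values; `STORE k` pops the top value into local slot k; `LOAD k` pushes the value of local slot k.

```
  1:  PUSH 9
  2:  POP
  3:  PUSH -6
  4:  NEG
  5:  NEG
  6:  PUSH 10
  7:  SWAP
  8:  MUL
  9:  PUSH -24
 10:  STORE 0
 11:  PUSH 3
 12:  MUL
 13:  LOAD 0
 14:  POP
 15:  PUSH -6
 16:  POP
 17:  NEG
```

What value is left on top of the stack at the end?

180

PUSH 9   : 9
POP      : (empty)
PUSH -6  : -6
NEG      : 6
NEG      : -6
PUSH 10  : -6 10
SWAP     : 10 -6
MUL      : -60
PUSH -24 : -60 -24
STORE 0  : -60
PUSH 3   : -60 3
MUL      : -180
LOAD 0   : -180 -24
POP      : -180
PUSH -6  : -180 -6
POP      : -180
NEG      : 180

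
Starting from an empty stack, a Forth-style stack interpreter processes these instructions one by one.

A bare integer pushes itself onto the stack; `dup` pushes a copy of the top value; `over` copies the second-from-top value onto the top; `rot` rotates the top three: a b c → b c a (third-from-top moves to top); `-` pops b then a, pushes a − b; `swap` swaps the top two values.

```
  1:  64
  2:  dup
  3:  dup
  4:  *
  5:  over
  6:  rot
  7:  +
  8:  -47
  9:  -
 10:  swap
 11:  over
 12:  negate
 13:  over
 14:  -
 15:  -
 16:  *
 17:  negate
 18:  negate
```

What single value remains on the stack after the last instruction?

64     -> [64]
dup    -> [64, 64]
dup    -> [64, 64, 64]
*      -> [64, 4096]
over   -> [64, 4096, 64]
rot    -> [4096, 64, 64]
+      -> [4096, 128]
-47    -> [4096, 128, -47]
-      -> [4096, 175]
swap   -> [175, 4096]
over   -> [175, 4096, 175]
negate -> [175, 4096, -175]
over   -> [175, 4096, -175, 4096]
-      -> [175, 4096, -4271]
-      -> [175, 8367]
*      -> [1464225]
negate -> [-1464225]
negate -> [1464225]

1464225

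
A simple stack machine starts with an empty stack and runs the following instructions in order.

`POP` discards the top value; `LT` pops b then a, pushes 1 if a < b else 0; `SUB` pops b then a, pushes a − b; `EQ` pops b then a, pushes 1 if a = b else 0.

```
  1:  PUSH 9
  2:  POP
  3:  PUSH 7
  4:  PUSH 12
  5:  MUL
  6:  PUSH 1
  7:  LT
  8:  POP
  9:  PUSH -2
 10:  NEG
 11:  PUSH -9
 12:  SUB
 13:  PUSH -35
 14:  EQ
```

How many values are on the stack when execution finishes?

PUSH 9   : 9
POP      : (empty)
PUSH 7   : 7
PUSH 12  : 7 12
MUL      : 84
PUSH 1   : 84 1
LT       : 0
POP      : (empty)
PUSH -2  : -2
NEG      : 2
PUSH -9  : 2 -9
SUB      : 11
PUSH -35 : 11 -35
EQ       : 0

1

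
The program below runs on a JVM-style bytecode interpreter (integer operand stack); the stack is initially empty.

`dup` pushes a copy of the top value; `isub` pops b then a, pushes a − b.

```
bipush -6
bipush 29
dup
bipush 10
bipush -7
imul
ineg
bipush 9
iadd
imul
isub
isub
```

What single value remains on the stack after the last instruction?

2256

bipush -6 -> -6
bipush 29 -> -6 29
dup       -> -6 29 29
bipush 10 -> -6 29 29 10
bipush -7 -> -6 29 29 10 -7
imul      -> -6 29 29 -70
ineg      -> -6 29 29 70
bipush 9  -> -6 29 29 70 9
iadd      -> -6 29 29 79
imul      -> -6 29 2291
isub      -> -6 -2262
isub      -> 2256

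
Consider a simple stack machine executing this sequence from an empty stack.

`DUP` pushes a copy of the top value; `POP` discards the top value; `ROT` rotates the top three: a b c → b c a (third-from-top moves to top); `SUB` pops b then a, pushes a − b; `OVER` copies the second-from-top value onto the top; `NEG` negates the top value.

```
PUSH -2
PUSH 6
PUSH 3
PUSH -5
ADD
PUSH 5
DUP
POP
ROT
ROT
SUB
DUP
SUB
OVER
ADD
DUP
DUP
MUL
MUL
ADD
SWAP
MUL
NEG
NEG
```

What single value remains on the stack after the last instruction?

-260

PUSH -2  -2
PUSH 6   -2 6
PUSH 3   -2 6 3
PUSH -5  -2 6 3 -5
ADD      -2 6 -2
PUSH 5   -2 6 -2 5
DUP      -2 6 -2 5 5
POP      -2 6 -2 5
ROT      -2 -2 5 6
ROT      -2 5 6 -2
SUB      -2 5 8
DUP      -2 5 8 8
SUB      -2 5 0
OVER     -2 5 0 5
ADD      -2 5 5
DUP      -2 5 5 5
DUP      -2 5 5 5 5
MUL      -2 5 5 25
MUL      -2 5 125
ADD      -2 130
SWAP     130 -2
MUL      -260
NEG      260
NEG      -260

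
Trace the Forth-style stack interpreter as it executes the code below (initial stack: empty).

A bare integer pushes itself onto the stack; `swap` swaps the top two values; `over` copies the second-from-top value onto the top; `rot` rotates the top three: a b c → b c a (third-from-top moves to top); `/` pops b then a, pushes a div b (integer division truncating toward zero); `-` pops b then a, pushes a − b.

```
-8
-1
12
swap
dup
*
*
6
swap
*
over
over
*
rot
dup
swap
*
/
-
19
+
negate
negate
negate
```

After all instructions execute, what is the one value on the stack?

-100

-8     -> -8
-1     -> -8 -1
12     -> -8 -1 12
swap   -> -8 12 -1
dup    -> -8 12 -1 -1
*      -> -8 12 1
*      -> -8 12
6      -> -8 12 6
swap   -> -8 6 12
*      -> -8 72
over   -> -8 72 -8
over   -> -8 72 -8 72
*      -> -8 72 -576
rot    -> 72 -576 -8
dup    -> 72 -576 -8 -8
swap   -> 72 -576 -8 -8
*      -> 72 -576 64
/      -> 72 -9
-      -> 81
19     -> 81 19
+      -> 100
negate -> -100
negate -> 100
negate -> -100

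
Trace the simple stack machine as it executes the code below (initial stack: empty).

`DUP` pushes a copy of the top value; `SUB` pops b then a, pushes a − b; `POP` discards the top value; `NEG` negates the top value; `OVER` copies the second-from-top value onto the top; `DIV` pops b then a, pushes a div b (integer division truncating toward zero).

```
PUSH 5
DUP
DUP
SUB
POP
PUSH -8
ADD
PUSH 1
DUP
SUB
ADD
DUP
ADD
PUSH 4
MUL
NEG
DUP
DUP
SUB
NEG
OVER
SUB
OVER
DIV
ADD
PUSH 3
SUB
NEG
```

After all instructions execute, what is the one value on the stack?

-20

PUSH 5   5
DUP      5 5
DUP      5 5 5
SUB      5 0
POP      5
PUSH -8  5 -8
ADD      -3
PUSH 1   -3 1
DUP      -3 1 1
SUB      -3 0
ADD      -3
DUP      -3 -3
ADD      -6
PUSH 4   -6 4
MUL      -24
NEG      24
DUP      24 24
DUP      24 24 24
SUB      24 0
NEG      24 0
OVER     24 0 24
SUB      24 -24
OVER     24 -24 24
DIV      24 -1
ADD      23
PUSH 3   23 3
SUB      20
NEG      -20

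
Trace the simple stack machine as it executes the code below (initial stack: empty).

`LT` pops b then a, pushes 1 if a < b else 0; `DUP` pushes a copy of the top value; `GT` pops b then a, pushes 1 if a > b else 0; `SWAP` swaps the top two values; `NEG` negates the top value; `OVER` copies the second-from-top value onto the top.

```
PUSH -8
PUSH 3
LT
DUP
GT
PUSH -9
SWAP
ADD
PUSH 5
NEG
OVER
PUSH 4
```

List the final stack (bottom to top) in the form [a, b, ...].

PUSH -8  [-8]
PUSH 3   [-8, 3]
LT       [1]
DUP      [1, 1]
GT       [0]
PUSH -9  [0, -9]
SWAP     [-9, 0]
ADD      [-9]
PUSH 5   [-9, 5]
NEG      [-9, -5]
OVER     [-9, -5, -9]
PUSH 4   [-9, -5, -9, 4]

[-9, -5, -9, 4]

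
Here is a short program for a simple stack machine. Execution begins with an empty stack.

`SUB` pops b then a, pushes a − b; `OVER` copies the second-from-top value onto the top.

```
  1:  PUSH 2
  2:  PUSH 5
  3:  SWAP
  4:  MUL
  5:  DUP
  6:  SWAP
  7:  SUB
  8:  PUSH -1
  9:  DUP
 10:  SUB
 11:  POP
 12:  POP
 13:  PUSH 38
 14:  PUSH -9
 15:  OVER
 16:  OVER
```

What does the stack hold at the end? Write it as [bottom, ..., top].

[38, -9, 38, -9]

PUSH 2  → [2]
PUSH 5  → [2, 5]
SWAP    → [5, 2]
MUL     → [10]
DUP     → [10, 10]
SWAP    → [10, 10]
SUB     → [0]
PUSH -1 → [0, -1]
DUP     → [0, -1, -1]
SUB     → [0, 0]
POP     → [0]
POP     → []
PUSH 38 → [38]
PUSH -9 → [38, -9]
OVER    → [38, -9, 38]
OVER    → [38, -9, 38, -9]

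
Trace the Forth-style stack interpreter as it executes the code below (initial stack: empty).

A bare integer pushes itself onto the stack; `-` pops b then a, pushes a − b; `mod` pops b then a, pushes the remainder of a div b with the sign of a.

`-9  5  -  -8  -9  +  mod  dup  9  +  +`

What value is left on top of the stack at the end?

-9  -> -9
5   -> -9 5
-   -> -14
-8  -> -14 -8
-9  -> -14 -8 -9
+   -> -14 -17
mod -> -14
dup -> -14 -14
9   -> -14 -14 9
+   -> -14 -5
+   -> -19

-19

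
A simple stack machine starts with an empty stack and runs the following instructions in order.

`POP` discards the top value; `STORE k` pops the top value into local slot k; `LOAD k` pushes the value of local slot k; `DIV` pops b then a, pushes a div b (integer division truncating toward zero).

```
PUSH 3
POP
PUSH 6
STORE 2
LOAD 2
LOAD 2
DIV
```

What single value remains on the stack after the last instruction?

PUSH 3   3
POP      (empty)
PUSH 6   6
STORE 2  (empty)
LOAD 2   6
LOAD 2   6 6
DIV      1

1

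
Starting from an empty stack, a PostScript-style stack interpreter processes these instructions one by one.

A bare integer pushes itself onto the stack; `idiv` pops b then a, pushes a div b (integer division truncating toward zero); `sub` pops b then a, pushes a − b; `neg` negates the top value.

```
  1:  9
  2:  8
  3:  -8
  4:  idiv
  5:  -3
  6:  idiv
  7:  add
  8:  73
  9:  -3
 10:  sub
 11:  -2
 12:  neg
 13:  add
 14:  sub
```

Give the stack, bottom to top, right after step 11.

[9, 76, -2]

9    : 9
8    : 9 8
-8   : 9 8 -8
idiv : 9 -1
-3   : 9 -1 -3
idiv : 9 0
add  : 9
73   : 9 73
-3   : 9 73 -3
sub  : 9 76
-2   : 9 76 -2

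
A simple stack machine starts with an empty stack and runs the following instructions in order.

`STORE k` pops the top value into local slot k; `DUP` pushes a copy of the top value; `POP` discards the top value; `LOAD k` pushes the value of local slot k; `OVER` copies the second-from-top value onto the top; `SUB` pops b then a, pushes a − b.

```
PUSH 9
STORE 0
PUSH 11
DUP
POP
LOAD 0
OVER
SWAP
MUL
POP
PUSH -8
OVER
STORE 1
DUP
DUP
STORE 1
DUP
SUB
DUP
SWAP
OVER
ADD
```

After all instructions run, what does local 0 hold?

PUSH 9  -> 9
STORE 0 -> (empty)
PUSH 11 -> 11
DUP     -> 11 11
POP     -> 11
LOAD 0  -> 11 9
OVER    -> 11 9 11
SWAP    -> 11 11 9
MUL     -> 11 99
POP     -> 11
PUSH -8 -> 11 -8
OVER    -> 11 -8 11
STORE 1 -> 11 -8
DUP     -> 11 -8 -8
DUP     -> 11 -8 -8 -8
STORE 1 -> 11 -8 -8
DUP     -> 11 -8 -8 -8
SUB     -> 11 -8 0
DUP     -> 11 -8 0 0
SWAP    -> 11 -8 0 0
OVER    -> 11 -8 0 0 0
ADD     -> 11 -8 0 0

9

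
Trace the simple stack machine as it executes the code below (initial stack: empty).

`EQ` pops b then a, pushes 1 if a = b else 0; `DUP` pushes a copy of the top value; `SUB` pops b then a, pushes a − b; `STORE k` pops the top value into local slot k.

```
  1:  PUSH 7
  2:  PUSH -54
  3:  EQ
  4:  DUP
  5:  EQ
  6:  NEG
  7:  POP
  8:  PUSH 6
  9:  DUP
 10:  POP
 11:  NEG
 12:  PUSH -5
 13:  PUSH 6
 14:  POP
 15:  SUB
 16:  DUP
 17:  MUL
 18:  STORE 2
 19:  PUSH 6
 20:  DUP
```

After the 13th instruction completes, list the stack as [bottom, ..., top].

PUSH 7   -> [7]
PUSH -54 -> [7, -54]
EQ       -> [0]
DUP      -> [0, 0]
EQ       -> [1]
NEG      -> [-1]
POP      -> []
PUSH 6   -> [6]
DUP      -> [6, 6]
POP      -> [6]
NEG      -> [-6]
PUSH -5  -> [-6, -5]
PUSH 6   -> [-6, -5, 6]

[-6, -5, 6]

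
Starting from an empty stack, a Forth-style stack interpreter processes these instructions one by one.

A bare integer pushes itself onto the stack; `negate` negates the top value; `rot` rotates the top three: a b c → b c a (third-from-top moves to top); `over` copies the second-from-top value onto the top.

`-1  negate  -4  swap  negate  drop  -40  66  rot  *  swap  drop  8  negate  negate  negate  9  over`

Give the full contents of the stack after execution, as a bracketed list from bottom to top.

[-264, -8, 9, -8]

-1      -1
negate  1
-4      1 -4
swap    -4 1
negate  -4 -1
drop    -4
-40     -4 -40
66      -4 -40 66
rot     -40 66 -4
*       -40 -264
swap    -264 -40
drop    -264
8       -264 8
negate  -264 -8
negate  -264 8
negate  -264 -8
9       -264 -8 9
over    -264 -8 9 -8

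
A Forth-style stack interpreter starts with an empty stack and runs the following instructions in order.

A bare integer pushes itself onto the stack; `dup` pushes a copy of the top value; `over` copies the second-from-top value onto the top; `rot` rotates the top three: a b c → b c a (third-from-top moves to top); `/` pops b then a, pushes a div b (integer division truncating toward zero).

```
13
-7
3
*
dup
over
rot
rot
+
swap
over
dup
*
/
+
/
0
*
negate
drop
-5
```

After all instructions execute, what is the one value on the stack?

13     : [13]
-7     : [13, -7]
3      : [13, -7, 3]
*      : [13, -21]
dup    : [13, -21, -21]
over   : [13, -21, -21, -21]
rot    : [13, -21, -21, -21]
rot    : [13, -21, -21, -21]
+      : [13, -21, -42]
swap   : [13, -42, -21]
over   : [13, -42, -21, -42]
dup    : [13, -42, -21, -42, -42]
*      : [13, -42, -21, 1764]
/      : [13, -42, 0]
+      : [13, -42]
/      : [0]
0      : [0, 0]
*      : [0]
negate : [0]
drop   : []
-5     : [-5]

-5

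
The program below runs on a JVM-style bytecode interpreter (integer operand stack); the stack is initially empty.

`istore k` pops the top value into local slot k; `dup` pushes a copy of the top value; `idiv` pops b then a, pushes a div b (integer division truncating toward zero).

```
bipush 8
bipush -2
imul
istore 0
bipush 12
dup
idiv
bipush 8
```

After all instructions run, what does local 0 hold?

-16

bipush 8  : [8]
bipush -2 : [8, -2]
imul      : [-16]
istore 0  : []
bipush 12 : [12]
dup       : [12, 12]
idiv      : [1]
bipush 8  : [1, 8]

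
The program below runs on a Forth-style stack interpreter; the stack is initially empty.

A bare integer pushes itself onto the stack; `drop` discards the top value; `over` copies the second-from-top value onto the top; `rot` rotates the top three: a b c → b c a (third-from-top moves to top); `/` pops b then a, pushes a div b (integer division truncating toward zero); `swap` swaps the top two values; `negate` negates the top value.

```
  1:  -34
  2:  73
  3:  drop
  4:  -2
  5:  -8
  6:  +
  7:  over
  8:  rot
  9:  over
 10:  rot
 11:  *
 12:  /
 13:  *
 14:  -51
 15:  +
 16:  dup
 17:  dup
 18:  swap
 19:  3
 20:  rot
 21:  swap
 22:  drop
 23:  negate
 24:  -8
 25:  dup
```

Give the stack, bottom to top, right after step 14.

-34  : -34
73   : -34 73
drop : -34
-2   : -34 -2
-8   : -34 -2 -8
+    : -34 -10
over : -34 -10 -34
rot  : -10 -34 -34
over : -10 -34 -34 -34
rot  : -10 -34 -34 -34
*    : -10 -34 1156
/    : -10 0
*    : 0
-51  : 0 -51

[0, -51]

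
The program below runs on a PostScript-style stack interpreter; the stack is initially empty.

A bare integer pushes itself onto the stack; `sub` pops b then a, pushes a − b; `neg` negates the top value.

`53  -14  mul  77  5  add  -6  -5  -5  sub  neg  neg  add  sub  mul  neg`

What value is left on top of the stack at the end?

53  : 53
-14 : 53 -14
mul : -742
77  : -742 77
5   : -742 77 5
add : -742 82
-6  : -742 82 -6
-5  : -742 82 -6 -5
-5  : -742 82 -6 -5 -5
sub : -742 82 -6 0
neg : -742 82 -6 0
neg : -742 82 -6 0
add : -742 82 -6
sub : -742 88
mul : -65296
neg : 65296

65296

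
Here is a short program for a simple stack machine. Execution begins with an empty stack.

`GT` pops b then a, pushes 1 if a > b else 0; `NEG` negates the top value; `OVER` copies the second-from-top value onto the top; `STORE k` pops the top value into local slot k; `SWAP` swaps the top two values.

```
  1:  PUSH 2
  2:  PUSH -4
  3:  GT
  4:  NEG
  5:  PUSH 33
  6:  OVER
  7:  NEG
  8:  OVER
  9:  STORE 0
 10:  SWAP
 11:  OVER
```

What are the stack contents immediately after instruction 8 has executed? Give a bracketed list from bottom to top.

[-1, 33, 1, 33]

PUSH 2  -> 2
PUSH -4 -> 2 -4
GT      -> 1
NEG     -> -1
PUSH 33 -> -1 33
OVER    -> -1 33 -1
NEG     -> -1 33 1
OVER    -> -1 33 1 33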